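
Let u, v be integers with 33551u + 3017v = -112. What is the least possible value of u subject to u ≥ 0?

66

gcd(33551, 3017):
  33551 = 11·3017 + 364
  3017 = 8·364 + 105
  364 = 3·105 + 49
  105 = 2·49 + 7
  49 = 7·7
so gcd(33551, 3017) = 7.
7 divides -112, so solutions exist.
Back-substitute for Bézout coefficients:
  7 = 105 - 2·49
  ... = 33551·(-58) + 3017·(645)
Scale by -112/7 = -16: (u₀, v₀) = (928, -10320).
General solution: u = 928 + 431t, v = -10320 - 4793t for integer t.
u ≥ 0: smallest is 928 mod 431 = 66 (at t = -2), with v = -734.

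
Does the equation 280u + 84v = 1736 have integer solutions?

gcd(280, 84) = 28  (280 = 3·84 + 28, 84 = 3·28).
28 divides 1736, so integer solutions exist.

yes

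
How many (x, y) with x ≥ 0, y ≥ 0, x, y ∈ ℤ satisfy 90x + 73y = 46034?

gcd(90, 73):
  90 = 1×73 + 17
  73 = 4×17 + 5
  17 = 3×5 + 2
  5 = 2×2 + 1
  2 = 2×1
so gcd(90, 73) = 1.
Back-substitute for Bézout coefficients:
  1 = 5 - 2×2
  ... = 90×(-30) + 73×(37)
Scale by 46034: one solution is (-1381020, 1703258). Reduce x mod 73: (67, 548).
General: x = 67 + 73t, y = 548 - 90t.
x ≥ 0 ⇒ t ≥ 0; y ≥ 0 ⇒ t ≤ 6. So t ∈ [0, 6]: 7 solutions.

7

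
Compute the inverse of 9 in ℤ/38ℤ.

17

gcd(38, 9):
  38 = 4×9 + 2
  9 = 4×2 + 1
  2 = 2×1
so gcd(38, 9) = 1.
Back-substitute for Bézout coefficients:
  1 = 9 - 4×2
  ... = 9×(17) + 38×(-4)
So 9×17 ≡ 1 (mod 38), and 17 mod 38 = 17.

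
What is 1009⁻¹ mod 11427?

gcd(11427, 1009) = 1.
By Bézout, 1009*(3658) + 11427*(-323) = 1.
So 1009*3658 ≡ 1 (mod 11427), and 3658 mod 11427 = 3658.

3658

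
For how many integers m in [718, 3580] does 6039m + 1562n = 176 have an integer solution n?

gcd(6039, 1562) = 11.
By Bézout, 6039*(-15) + 1562*(58) = 11.
Particular solution: (44, -170).
General solution: m = 44 + 142t, n = -170 - 549t for integer t.
718 ≤ 44 + 142t ≤ 3580 gives t ∈ [5, 24], which is 20 values.

20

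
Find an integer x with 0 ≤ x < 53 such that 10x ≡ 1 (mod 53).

gcd(53, 10) = 1.
By Bézout, 10*(16) + 53*(-3) = 1.
So 10*16 ≡ 1 (mod 53), and 16 mod 53 = 16.

16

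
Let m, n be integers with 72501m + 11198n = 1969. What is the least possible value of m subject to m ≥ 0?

gcd(72501, 11198):
  72501 = 6×11198 + 5313
  11198 = 2×5313 + 572
  5313 = 9×572 + 165
  572 = 3×165 + 77
  165 = 2×77 + 11
  77 = 7×11
so gcd(72501, 11198) = 11.
11 divides 1969, so solutions exist.
Back-substitute for Bézout coefficients:
  11 = 165 - 2×77
  ... = 72501×(137) + 11198×(-887)
Scale by 1969/11 = 179: (m₀, n₀) = (24523, -158773).
General solution: m = 24523 + 1018t, n = -158773 - 6591t for integer t.
m ≥ 0: smallest is 24523 mod 1018 = 91 (at t = -24), with n = -589.

91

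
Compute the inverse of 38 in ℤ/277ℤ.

gcd(277, 38) = 1.
By Bézout, 38·(-51) + 277·(7) = 1.
So 38·-51 ≡ 1 (mod 277), and -51 mod 277 = 226.

226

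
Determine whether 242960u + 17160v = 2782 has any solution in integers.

no

gcd(242960, 17160) = 40  (242960 = 14×17160 + 2720, 17160 = 6×2720 + 840, 2720 = 3×840 + 200, 840 = 4×200 + 40, 200 = 5×40).
40 does not divide 2782 (remainder 22), so no integer solutions.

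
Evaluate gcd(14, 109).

gcd(109, 14) = 1  (109 = 7*14 + 11, 14 = 1*11 + 3, 11 = 3*3 + 2, 3 = 1*2 + 1, 2 = 2*1).

1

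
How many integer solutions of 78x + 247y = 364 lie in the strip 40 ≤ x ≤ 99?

gcd(247, 78):
  247 = 3×78 + 13
  78 = 6×13
so gcd(247, 78) = 13.
Back-substitute for Bézout coefficients:
  13 = 247 - 3×78
  ... = 78×(-3) + 247×(1)
Scale by 28: particular solution (-84, 28); reduce x mod 19: (11, -2).
General solution: x = 11 + 19t, y = -2 - 6t for integer t.
40 ≤ 11 + 19t ≤ 99 gives t ∈ [2, 4], which is 3 values.

3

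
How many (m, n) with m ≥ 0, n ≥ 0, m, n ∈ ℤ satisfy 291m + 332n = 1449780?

15

gcd(332, 291) = 1  (332 = 1·291 + 41, 291 = 7·41 + 4, 41 = 10·4 + 1, 4 = 4·1).
Back-substituting, 291·(-81) + 332·(71) = 1.
Scale by 1449780: one solution is (-117432180, 102934380). Reduce m mod 332: (204, 4188).
General: m = 204 + 332t, n = 4188 - 291t.
m ≥ 0 ⇒ t ≥ 0; n ≥ 0 ⇒ t ≤ 14. So t ∈ [0, 14]: 15 solutions.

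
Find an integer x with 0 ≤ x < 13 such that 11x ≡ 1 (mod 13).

gcd(13, 11):
  13 = 1·11 + 2
  11 = 5·2 + 1
  2 = 2·1
so gcd(13, 11) = 1.
Back-substitute for Bézout coefficients:
  1 = 11 - 5·2
  ... = 11·(6) + 13·(-5)
So 11·6 ≡ 1 (mod 13), and 6 mod 13 = 6.

6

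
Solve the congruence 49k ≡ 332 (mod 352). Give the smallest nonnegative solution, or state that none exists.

172

gcd(352, 49) = 1.
1 divides 332, so solutions exist.
By Bézout, 49·(-79) + 352·(11) = 1.
So 49·(-79) ≡ 1 (mod 352); multiply by 332: k ≡ -26228 (mod 352).
Smallest nonnegative: k = -26228 mod 352 = 172.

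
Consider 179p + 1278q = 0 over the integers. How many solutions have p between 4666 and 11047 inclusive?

5

gcd(1278, 179) = 1.
By Bézout, 179·(-307) + 1278·(43) = 1.
Particular solution: (0, 0).
General solution: p = 0 + 1278t, q = 0 - 179t for integer t.
4666 ≤ 0 + 1278t ≤ 11047 gives t ∈ [4, 8], which is 5 values.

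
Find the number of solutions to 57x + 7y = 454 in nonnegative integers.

gcd(57, 7) = 1  (57 = 8*7 + 1, 7 = 7*1).
Back-substituting, 57*(1) + 7*(-8) = 1.
Scale by 454: one solution is (454, -3632). Reduce x mod 7: (6, 16).
General: x = 6 + 7t, y = 16 - 57t.
x ≥ 0 ⇒ t ≥ 0; y ≥ 0 ⇒ t ≤ 0. So t ∈ [0, 0]: 1 solution.

1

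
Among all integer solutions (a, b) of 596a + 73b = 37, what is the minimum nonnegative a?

gcd(596, 73):
  596 = 8×73 + 12
  73 = 6×12 + 1
  12 = 12×1
so gcd(596, 73) = 1.
1 divides 37, so solutions exist.
Back-substitute for Bézout coefficients:
  1 = 73 - 6×12
  ... = 596×(-6) + 73×(49)
Scale by 37/1 = 37: (a₀, b₀) = (-222, 1813).
General solution: a = -222 + 73t, b = 1813 - 596t for integer t.
a ≥ 0: smallest is -222 mod 73 = 70 (at t = 4), with b = -571.

70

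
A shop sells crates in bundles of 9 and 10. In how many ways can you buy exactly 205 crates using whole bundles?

Need nonnegative integers with 9j + 10k = 205.
gcd(9, 10) = 1, and 9·(-1) + 10·(1) = 1.
So (j₀, k₀) = (-205, 205); general j = -205 + 10t, k = 205 - 9t.
j ≥ 0 ⇒ t ≥ 21; k ≥ 0 ⇒ t ≤ 22. That's 2 values of t.

2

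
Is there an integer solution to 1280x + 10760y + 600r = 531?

gcd(10760, 1280) = 40  (10760 = 8·1280 + 520, 1280 = 2·520 + 240, 520 = 2·240 + 40, 240 = 6·40).
gcd(40, 600) = 40.
40 does not divide 531 (remainder 11), so no integer solutions.

no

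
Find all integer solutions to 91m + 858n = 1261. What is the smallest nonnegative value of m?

gcd(858, 91) = 13.
13 divides 1261, so solutions exist.
By Bézout, 91·(19) + 858·(-2) = 13.
Scale by 1261/13 = 97: (m₀, n₀) = (1843, -194).
General solution: m = 1843 + 66t, n = -194 - 7t for integer t.
m ≥ 0: smallest is 1843 mod 66 = 61 (at t = -27), with n = -5.

61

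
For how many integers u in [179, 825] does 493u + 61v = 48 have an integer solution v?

10

gcd(493, 61) = 1.
By Bézout, 493*(-12) + 61*(97) = 1.
Particular solution: (34, -274).
General solution: u = 34 + 61t, v = -274 - 493t for integer t.
179 ≤ 34 + 61t ≤ 825 gives t ∈ [3, 12], which is 10 values.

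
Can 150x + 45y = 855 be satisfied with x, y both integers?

yes

gcd(150, 45):
  150 = 3*45 + 15
  45 = 3*15
so gcd(150, 45) = 15.
15 divides 855, so integer solutions exist.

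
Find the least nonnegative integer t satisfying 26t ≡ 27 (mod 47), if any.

gcd(47, 26) = 1  (47 = 1·26 + 21, 26 = 1·21 + 5, 21 = 4·5 + 1, 5 = 5·1).
1 divides 27, so solutions exist.
Back-substituting, 26·(-9) + 47·(5) = 1.
So 26·(-9) ≡ 1 (mod 47); multiply by 27: t ≡ -243 (mod 47).
Smallest nonnegative: t = -243 mod 47 = 39.

39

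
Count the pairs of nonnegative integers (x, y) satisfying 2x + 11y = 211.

10

gcd(11, 2) = 1.
By Bézout, 2×(-5) + 11×(1) = 1.
One solution: (1, 19).
General: x = 1 + 11t, y = 19 - 2t.
x ≥ 0 ⇒ t ≥ 0; y ≥ 0 ⇒ t ≤ 9. So t ∈ [0, 9]: 10 solutions.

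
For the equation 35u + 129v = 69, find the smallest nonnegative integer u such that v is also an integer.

gcd(129, 35):
  129 = 3×35 + 24
  35 = 1×24 + 11
  24 = 2×11 + 2
  11 = 5×2 + 1
  2 = 2×1
so gcd(129, 35) = 1.
1 divides 69, so solutions exist.
Back-substitute for Bézout coefficients:
  1 = 11 - 5×2
  ... = 35×(59) + 129×(-16)
Scale by 69/1 = 69: (u₀, v₀) = (4071, -1104).
General solution: u = 4071 + 129t, v = -1104 - 35t for integer t.
u ≥ 0: smallest is 4071 mod 129 = 72 (at t = -31), with v = -19.

72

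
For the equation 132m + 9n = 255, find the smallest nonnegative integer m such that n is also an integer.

2

gcd(132, 9) = 3.
3 divides 255, so solutions exist.
By Bézout, 132·(-1) + 9·(15) = 3.
Scale by 255/3 = 85: (m₀, n₀) = (-85, 1275).
General solution: m = -85 + 3t, n = 1275 - 44t for integer t.
m ≥ 0: smallest is -85 mod 3 = 2 (at t = 29), with n = -1.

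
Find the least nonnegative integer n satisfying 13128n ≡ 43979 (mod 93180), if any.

no solution

gcd(93180, 13128) = 12.
12 does not divide 43979, so the congruence has no solution.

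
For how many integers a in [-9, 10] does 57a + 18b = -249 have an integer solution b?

gcd(57, 18) = 3  (57 = 3*18 + 3, 18 = 6*3).
Back-substituting, 57*(1) + 18*(-3) = 3.
Scale by -83: particular solution (-83, 249); reduce a mod 6: (1, -17).
General solution: a = 1 + 6t, b = -17 - 19t for integer t.
-9 ≤ 1 + 6t ≤ 10 gives t ∈ [-1, 1], which is 3 values.

3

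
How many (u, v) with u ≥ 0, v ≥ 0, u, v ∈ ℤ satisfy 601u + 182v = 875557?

gcd(601, 182):
  601 = 3*182 + 55
  182 = 3*55 + 17
  55 = 3*17 + 4
  17 = 4*4 + 1
  4 = 4*1
so gcd(601, 182) = 1.
Back-substitute for Bézout coefficients:
  1 = 17 - 4*4
  ... = 601*(-43) + 182*(142)
Scale by 875557: one solution is (-37648951, 124329094). Reduce u mod 182: (115, 4431).
General: u = 115 + 182t, v = 4431 - 601t.
u ≥ 0 ⇒ t ≥ 0; v ≥ 0 ⇒ t ≤ 7. So t ∈ [0, 7]: 8 solutions.

8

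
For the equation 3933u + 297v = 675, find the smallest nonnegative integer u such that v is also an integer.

30

gcd(3933, 297):
  3933 = 13·297 + 72
  297 = 4·72 + 9
  72 = 8·9
so gcd(3933, 297) = 9.
9 divides 675, so solutions exist.
Back-substitute for Bézout coefficients:
  9 = 297 - 4·72
  ... = 3933·(-4) + 297·(53)
Scale by 675/9 = 75: (u₀, v₀) = (-300, 3975).
General solution: u = -300 + 33t, v = 3975 - 437t for integer t.
u ≥ 0: smallest is -300 mod 33 = 30 (at t = 10), with v = -395.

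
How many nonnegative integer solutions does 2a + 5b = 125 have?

gcd(5, 2) = 1  (5 = 2·2 + 1, 2 = 2·1).
Back-substituting, 2·(-2) + 5·(1) = 1.
Scale by 125: one solution is (-250, 125). Reduce a mod 5: (0, 25).
General: a = 0 + 5t, b = 25 - 2t.
a ≥ 0 ⇒ t ≥ 0; b ≥ 0 ⇒ t ≤ 12. So t ∈ [0, 12]: 13 solutions.

13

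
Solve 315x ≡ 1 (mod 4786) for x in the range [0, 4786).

gcd(4786, 315) = 1  (4786 = 15·315 + 61, 315 = 5·61 + 10, 61 = 6·10 + 1, 10 = 10·1).
Back-substituting, 315·(-471) + 4786·(31) = 1.
So 315·-471 ≡ 1 (mod 4786), and -471 mod 4786 = 4315.

4315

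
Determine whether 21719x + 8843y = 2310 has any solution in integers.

gcd(21719, 8843) = 37.
37 does not divide 2310 (remainder 16), so no integer solutions.

no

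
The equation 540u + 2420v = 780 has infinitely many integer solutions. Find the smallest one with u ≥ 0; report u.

gcd(2420, 540) = 20.
20 divides 780, so solutions exist.
By Bézout, 540×(9) + 2420×(-2) = 20.
Scale by 780/20 = 39: (u₀, v₀) = (351, -78).
General solution: u = 351 + 121t, v = -78 - 27t for integer t.
u ≥ 0: smallest is 351 mod 121 = 109 (at t = -2), with v = -24.

109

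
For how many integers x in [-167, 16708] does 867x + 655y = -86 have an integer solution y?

26

gcd(867, 655):
  867 = 1*655 + 212
  655 = 3*212 + 19
  212 = 11*19 + 3
  19 = 6*3 + 1
  3 = 3*1
so gcd(867, 655) = 1.
Back-substitute for Bézout coefficients:
  1 = 19 - 6*3
  ... = 867*(-207) + 655*(274)
Scale by -86: particular solution (17802, -23564); reduce x mod 655: (117, -155).
General solution: x = 117 + 655t, y = -155 - 867t for integer t.
-167 ≤ 117 + 655t ≤ 16708 gives t ∈ [0, 25], which is 26 values.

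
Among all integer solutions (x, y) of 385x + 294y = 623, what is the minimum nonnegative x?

23

gcd(385, 294):
  385 = 1×294 + 91
  294 = 3×91 + 21
  91 = 4×21 + 7
  21 = 3×7
so gcd(385, 294) = 7.
7 divides 623, so solutions exist.
Back-substitute for Bézout coefficients:
  7 = 91 - 4×21
  ... = 385×(13) + 294×(-17)
Scale by 623/7 = 89: (x₀, y₀) = (1157, -1513).
General solution: x = 1157 + 42t, y = -1513 - 55t for integer t.
x ≥ 0: smallest is 1157 mod 42 = 23 (at t = -27), with y = -28.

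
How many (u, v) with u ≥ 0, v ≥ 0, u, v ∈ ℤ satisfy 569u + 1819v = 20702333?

20

gcd(1819, 569) = 1  (1819 = 3·569 + 112, 569 = 5·112 + 9, 112 = 12·9 + 4, 9 = 2·4 + 1, 4 = 4·1).
Back-substituting, 569·(406) + 1819·(-127) = 1.
Scale by 20702333: one solution is (8405147198, -2629196291). Reduce u mod 1819: (1129, 11028).
General: u = 1129 + 1819t, v = 11028 - 569t.
u ≥ 0 ⇒ t ≥ 0; v ≥ 0 ⇒ t ≤ 19. So t ∈ [0, 19]: 20 solutions.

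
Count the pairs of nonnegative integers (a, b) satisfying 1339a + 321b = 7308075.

17

gcd(1339, 321):
  1339 = 4*321 + 55
  321 = 5*55 + 46
  55 = 1*46 + 9
  46 = 5*9 + 1
  9 = 9*1
so gcd(1339, 321) = 1.
Back-substitute for Bézout coefficients:
  1 = 46 - 5*9
  ... = 1339*(-35) + 321*(146)
Scale by 7308075: one solution is (-255782625, 1066978950). Reduce a mod 321: (126, 22241).
General: a = 126 + 321t, b = 22241 - 1339t.
a ≥ 0 ⇒ t ≥ 0; b ≥ 0 ⇒ t ≤ 16. So t ∈ [0, 16]: 17 solutions.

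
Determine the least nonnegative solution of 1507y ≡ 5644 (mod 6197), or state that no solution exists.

4560

gcd(6197, 1507) = 1.
1 divides 5644, so solutions exist.
By Bézout, 1507*(440) + 6197*(-107) = 1.
So 1507*(440) ≡ 1 (mod 6197); multiply by 5644: y ≡ 2483360 (mod 6197).
Smallest nonnegative: y = 2483360 mod 6197 = 4560.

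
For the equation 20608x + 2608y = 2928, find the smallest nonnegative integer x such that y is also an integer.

gcd(20608, 2608):
  20608 = 7·2608 + 2352
  2608 = 1·2352 + 256
  2352 = 9·256 + 48
  256 = 5·48 + 16
  48 = 3·16
so gcd(20608, 2608) = 16.
16 divides 2928, so solutions exist.
Back-substitute for Bézout coefficients:
  16 = 256 - 5·48
  ... = 20608·(-51) + 2608·(403)
Scale by 2928/16 = 183: (x₀, y₀) = (-9333, 73749).
General solution: x = -9333 + 163t, y = 73749 - 1288t for integer t.
x ≥ 0: smallest is -9333 mod 163 = 121 (at t = 58), with y = -955.

121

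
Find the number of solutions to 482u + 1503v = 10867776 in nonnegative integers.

15

gcd(1503, 482):
  1503 = 3*482 + 57
  482 = 8*57 + 26
  57 = 2*26 + 5
  26 = 5*5 + 1
  5 = 5*1
so gcd(1503, 482) = 1.
Back-substitute for Bézout coefficients:
  1 = 26 - 5*5
  ... = 482*(290) + 1503*(-93)
Scale by 10867776: one solution is (3151655040, -1010703168). Reduce u mod 1503: (813, 6970).
General: u = 813 + 1503t, v = 6970 - 482t.
u ≥ 0 ⇒ t ≥ 0; v ≥ 0 ⇒ t ≤ 14. So t ∈ [0, 14]: 15 solutions.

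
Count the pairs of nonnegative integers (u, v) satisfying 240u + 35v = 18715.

gcd(240, 35) = 5  (240 = 6·35 + 30, 35 = 1·30 + 5, 30 = 6·5).
Back-substituting, 240·(-1) + 35·(7) = 5.
Scale by 3743: one solution is (-3743, 26201). Reduce u mod 7: (2, 521).
General: u = 2 + 7t, v = 521 - 48t.
u ≥ 0 ⇒ t ≥ 0; v ≥ 0 ⇒ t ≤ 10. So t ∈ [0, 10]: 11 solutions.

11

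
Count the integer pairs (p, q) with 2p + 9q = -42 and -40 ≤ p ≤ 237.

gcd(9, 2) = 1.
By Bézout, 2·(-4) + 9·(1) = 1.
Particular solution: (6, -6).
General solution: p = 6 + 9t, q = -6 - 2t for integer t.
-40 ≤ 6 + 9t ≤ 237 gives t ∈ [-5, 25], which is 31 values.

31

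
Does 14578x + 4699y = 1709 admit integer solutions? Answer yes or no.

no

gcd(14578, 4699):
  14578 = 3·4699 + 481
  4699 = 9·481 + 370
  481 = 1·370 + 111
  370 = 3·111 + 37
  111 = 3·37
so gcd(14578, 4699) = 37.
37 does not divide 1709 (remainder 7), so no integer solutions.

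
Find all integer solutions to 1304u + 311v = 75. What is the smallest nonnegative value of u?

79

gcd(1304, 311) = 1  (1304 = 4·311 + 60, 311 = 5·60 + 11, 60 = 5·11 + 5, 11 = 2·5 + 1, 5 = 5·1).
1 divides 75, so solutions exist.
Back-substituting, 1304·(-57) + 311·(239) = 1.
Scale by 75/1 = 75: (u₀, v₀) = (-4275, 17925).
General solution: u = -4275 + 311t, v = 17925 - 1304t for integer t.
u ≥ 0: smallest is -4275 mod 311 = 79 (at t = 14), with v = -331.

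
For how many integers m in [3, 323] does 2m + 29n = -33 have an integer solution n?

gcd(29, 2) = 1  (29 = 14*2 + 1, 2 = 2*1).
Back-substituting, 2*(-14) + 29*(1) = 1.
Scale by -33: particular solution (462, -33); reduce m mod 29: (27, -3).
General solution: m = 27 + 29t, n = -3 - 2t for integer t.
3 ≤ 27 + 29t ≤ 323 gives t ∈ [0, 10], which is 11 values.

11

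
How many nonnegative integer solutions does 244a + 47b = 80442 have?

gcd(244, 47) = 1.
By Bézout, 244*(21) + 47*(-109) = 1.
One solution: (8, 1670).
General: a = 8 + 47t, b = 1670 - 244t.
a ≥ 0 ⇒ t ≥ 0; b ≥ 0 ⇒ t ≤ 6. So t ∈ [0, 6]: 7 solutions.

7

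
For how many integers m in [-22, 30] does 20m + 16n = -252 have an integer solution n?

13

gcd(20, 16):
  20 = 1×16 + 4
  16 = 4×4
so gcd(20, 16) = 4.
Back-substitute for Bézout coefficients:
  4 = 20 - 1×16
  ... = 20×(1) + 16×(-1)
Scale by -63: particular solution (-63, 63); reduce m mod 4: (1, -17).
General solution: m = 1 + 4t, n = -17 - 5t for integer t.
-22 ≤ 1 + 4t ≤ 30 gives t ∈ [-5, 7], which is 13 values.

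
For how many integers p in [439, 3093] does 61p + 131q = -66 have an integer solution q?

gcd(131, 61) = 1.
By Bézout, 61·(58) + 131·(-27) = 1.
Particular solution: (102, -48).
General solution: p = 102 + 131t, q = -48 - 61t for integer t.
439 ≤ 102 + 131t ≤ 3093 gives t ∈ [3, 22], which is 20 values.

20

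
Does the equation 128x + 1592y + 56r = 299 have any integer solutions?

gcd(1592, 128) = 8  (1592 = 12*128 + 56, 128 = 2*56 + 16, 56 = 3*16 + 8, 16 = 2*8).
gcd(8, 56) = 8.
8 does not divide 299 (remainder 3), so no integer solutions.

no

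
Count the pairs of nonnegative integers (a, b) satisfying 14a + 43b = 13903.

24

gcd(43, 14):
  43 = 3·14 + 1
  14 = 14·1
so gcd(43, 14) = 1.
Back-substitute for Bézout coefficients:
  1 = 43 - 3·14
  ... = 14·(-3) + 43·(1)
Scale by 13903: one solution is (-41709, 13903). Reduce a mod 43: (1, 323).
General: a = 1 + 43t, b = 323 - 14t.
a ≥ 0 ⇒ t ≥ 0; b ≥ 0 ⇒ t ≤ 23. So t ∈ [0, 23]: 24 solutions.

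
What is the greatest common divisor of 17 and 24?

1

gcd(24, 17):
  24 = 1×17 + 7
  17 = 2×7 + 3
  7 = 2×3 + 1
  3 = 3×1
so gcd(24, 17) = 1.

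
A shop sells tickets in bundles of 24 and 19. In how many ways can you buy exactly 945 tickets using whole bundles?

Need nonnegative integers with 24j + 19k = 945.
gcd(24, 19) = 1, and 24·(4) + 19·(-5) = 1.
So (j₀, k₀) = (3780, -4725); general j = 3780 + 19t, k = -4725 - 24t.
j ≥ 0 ⇒ t ≥ -198; k ≥ 0 ⇒ t ≤ -197. That's 2 values of t.

2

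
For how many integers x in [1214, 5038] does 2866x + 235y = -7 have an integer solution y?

16

gcd(2866, 235) = 1  (2866 = 12·235 + 46, 235 = 5·46 + 5, 46 = 9·5 + 1, 5 = 5·1).
Back-substituting, 2866·(46) + 235·(-561) = 1.
Scale by -7: particular solution (-322, 3927); reduce x mod 235: (148, -1805).
General solution: x = 148 + 235t, y = -1805 - 2866t for integer t.
1214 ≤ 148 + 235t ≤ 5038 gives t ∈ [5, 20], which is 16 values.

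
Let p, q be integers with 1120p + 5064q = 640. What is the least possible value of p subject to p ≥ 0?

91

gcd(5064, 1120) = 8.
8 divides 640, so solutions exist.
By Bézout, 1120*(104) + 5064*(-23) = 8.
Scale by 640/8 = 80: (p₀, q₀) = (8320, -1840).
General solution: p = 8320 + 633t, q = -1840 - 140t for integer t.
p ≥ 0: smallest is 8320 mod 633 = 91 (at t = -13), with q = -20.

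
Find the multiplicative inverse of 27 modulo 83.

gcd(83, 27) = 1  (83 = 3×27 + 2, 27 = 13×2 + 1, 2 = 2×1).
Back-substituting, 27×(40) + 83×(-13) = 1.
So 27×40 ≡ 1 (mod 83), and 40 mod 83 = 40.

40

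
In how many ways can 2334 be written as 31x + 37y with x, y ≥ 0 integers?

2

gcd(37, 31):
  37 = 1×31 + 6
  31 = 5×6 + 1
  6 = 6×1
so gcd(37, 31) = 1.
Back-substitute for Bézout coefficients:
  1 = 31 - 5×6
  ... = 31×(6) + 37×(-5)
Scale by 2334: one solution is (14004, -11670). Reduce x mod 37: (18, 48).
General: x = 18 + 37t, y = 48 - 31t.
x ≥ 0 ⇒ t ≥ 0; y ≥ 0 ⇒ t ≤ 1. So t ∈ [0, 1]: 2 solutions.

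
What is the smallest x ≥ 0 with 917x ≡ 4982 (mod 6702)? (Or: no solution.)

gcd(6702, 917) = 1.
1 divides 4982, so solutions exist.
By Bézout, 917*(-3055) + 6702*(418) = 1.
So 917*(-3055) ≡ 1 (mod 6702); multiply by 4982: x ≡ -15220010 (mod 6702).
Smallest nonnegative: x = -15220010 mod 6702 = 232.

232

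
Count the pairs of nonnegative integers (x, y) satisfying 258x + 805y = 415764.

gcd(805, 258):
  805 = 3·258 + 31
  258 = 8·31 + 10
  31 = 3·10 + 1
  10 = 10·1
so gcd(805, 258) = 1.
Back-substitute for Bézout coefficients:
  1 = 31 - 3·10
  ... = 258·(-78) + 805·(25)
Scale by 415764: one solution is (-32429592, 10394100). Reduce x mod 805: (638, 312).
General: x = 638 + 805t, y = 312 - 258t.
x ≥ 0 ⇒ t ≥ 0; y ≥ 0 ⇒ t ≤ 1. So t ∈ [0, 1]: 2 solutions.

2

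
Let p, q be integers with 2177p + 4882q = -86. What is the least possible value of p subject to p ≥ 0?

gcd(4882, 2177) = 1.
1 divides -86, so solutions exist.
By Bézout, 2177×(601) + 4882×(-268) = 1.
Scale by -86/1 = -86: (p₀, q₀) = (-51686, 23048).
General solution: p = -51686 + 4882t, q = 23048 - 2177t for integer t.
p ≥ 0: smallest is -51686 mod 4882 = 2016 (at t = 11), with q = -899.

2016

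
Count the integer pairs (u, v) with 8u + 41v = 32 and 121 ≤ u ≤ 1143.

gcd(41, 8) = 1.
By Bézout, 8·(-5) + 41·(1) = 1.
Particular solution: (4, 0).
General solution: u = 4 + 41t, v = 0 - 8t for integer t.
121 ≤ 4 + 41t ≤ 1143 gives t ∈ [3, 27], which is 25 values.

25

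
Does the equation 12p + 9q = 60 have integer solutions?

gcd(12, 9) = 3.
3 divides 60, so integer solutions exist.

yes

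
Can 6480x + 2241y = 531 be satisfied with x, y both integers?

no

gcd(6480, 2241) = 27  (6480 = 2*2241 + 1998, 2241 = 1*1998 + 243, 1998 = 8*243 + 54, 243 = 4*54 + 27, 54 = 2*27).
27 does not divide 531 (remainder 18), so no integer solutions.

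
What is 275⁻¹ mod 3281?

gcd(3281, 275) = 1.
By Bézout, 275·(346) + 3281·(-29) = 1.
So 275·346 ≡ 1 (mod 3281), and 346 mod 3281 = 346.

346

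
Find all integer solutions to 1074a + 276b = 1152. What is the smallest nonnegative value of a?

gcd(1074, 276) = 6  (1074 = 3*276 + 246, 276 = 1*246 + 30, 246 = 8*30 + 6, 30 = 5*6).
6 divides 1152, so solutions exist.
Back-substituting, 1074*(9) + 276*(-35) = 6.
Scale by 1152/6 = 192: (a₀, b₀) = (1728, -6720).
General solution: a = 1728 + 46t, b = -6720 - 179t for integer t.
a ≥ 0: smallest is 1728 mod 46 = 26 (at t = -37), with b = -97.

26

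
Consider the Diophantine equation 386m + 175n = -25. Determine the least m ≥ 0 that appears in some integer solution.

gcd(386, 175) = 1.
1 divides -25, so solutions exist.
By Bézout, 386*(-34) + 175*(75) = 1.
Scale by -25/1 = -25: (m₀, n₀) = (850, -1875).
General solution: m = 850 + 175t, n = -1875 - 386t for integer t.
m ≥ 0: smallest is 850 mod 175 = 150 (at t = -4), with n = -331.

150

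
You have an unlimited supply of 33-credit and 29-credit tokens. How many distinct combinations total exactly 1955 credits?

Need nonnegative integers with 33j + 29k = 1955.
gcd(33, 29) = 1, and 33·(-7) + 29·(8) = 1.
So (j₀, k₀) = (-13685, 15640); general j = -13685 + 29t, k = 15640 - 33t.
j ≥ 0 ⇒ t ≥ 472; k ≥ 0 ⇒ t ≤ 473. That's 2 values of t.

2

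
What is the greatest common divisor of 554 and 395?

gcd(554, 395):
  554 = 1×395 + 159
  395 = 2×159 + 77
  159 = 2×77 + 5
  77 = 15×5 + 2
  5 = 2×2 + 1
  2 = 2×1
so gcd(554, 395) = 1.

1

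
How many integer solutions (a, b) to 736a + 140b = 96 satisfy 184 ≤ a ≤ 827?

18

gcd(736, 140) = 4.
By Bézout, 736*(4) + 140*(-21) = 4.
Particular solution: (26, -136).
General solution: a = 26 + 35t, b = -136 - 184t for integer t.
184 ≤ 26 + 35t ≤ 827 gives t ∈ [5, 22], which is 18 values.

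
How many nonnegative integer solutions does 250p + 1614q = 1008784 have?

5

gcd(1614, 250) = 2  (1614 = 6×250 + 114, 250 = 2×114 + 22, 114 = 5×22 + 4, 22 = 5×4 + 2, 4 = 2×2).
Back-substituting, 250×(368) + 1614×(-57) = 2.
Scale by 504392: one solution is (185616256, -28750344). Reduce p mod 807: (607, 531).
General: p = 607 + 807t, q = 531 - 125t.
p ≥ 0 ⇒ t ≥ 0; q ≥ 0 ⇒ t ≤ 4. So t ∈ [0, 4]: 5 solutions.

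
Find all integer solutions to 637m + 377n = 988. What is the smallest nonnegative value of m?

gcd(637, 377) = 13.
13 divides 988, so solutions exist.
By Bézout, 637*(-13) + 377*(22) = 13.
Scale by 988/13 = 76: (m₀, n₀) = (-988, 1672).
General solution: m = -988 + 29t, n = 1672 - 49t for integer t.
m ≥ 0: smallest is -988 mod 29 = 27 (at t = 35), with n = -43.

27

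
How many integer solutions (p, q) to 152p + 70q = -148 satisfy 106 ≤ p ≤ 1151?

30

gcd(152, 70):
  152 = 2×70 + 12
  70 = 5×12 + 10
  12 = 1×10 + 2
  10 = 5×2
so gcd(152, 70) = 2.
Back-substitute for Bézout coefficients:
  2 = 12 - 1×10
  ... = 152×(6) + 70×(-13)
Scale by -74: particular solution (-444, 962); reduce p mod 35: (11, -26).
General solution: p = 11 + 35t, q = -26 - 76t for integer t.
106 ≤ 11 + 35t ≤ 1151 gives t ∈ [3, 32], which is 30 values.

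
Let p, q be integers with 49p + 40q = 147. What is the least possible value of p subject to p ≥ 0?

3

gcd(49, 40) = 1.
1 divides 147, so solutions exist.
By Bézout, 49*(9) + 40*(-11) = 1.
Scale by 147/1 = 147: (p₀, q₀) = (1323, -1617).
General solution: p = 1323 + 40t, q = -1617 - 49t for integer t.
p ≥ 0: smallest is 1323 mod 40 = 3 (at t = -33), with q = 0.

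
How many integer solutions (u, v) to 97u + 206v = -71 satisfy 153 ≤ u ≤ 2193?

gcd(206, 97) = 1.
By Bézout, 97×(17) + 206×(-8) = 1.
Particular solution: (29, -14).
General solution: u = 29 + 206t, v = -14 - 97t for integer t.
153 ≤ 29 + 206t ≤ 2193 gives t ∈ [1, 10], which is 10 values.

10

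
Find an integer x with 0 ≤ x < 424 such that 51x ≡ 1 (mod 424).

291

gcd(424, 51) = 1.
By Bézout, 51×(-133) + 424×(16) = 1.
So 51×-133 ≡ 1 (mod 424), and -133 mod 424 = 291.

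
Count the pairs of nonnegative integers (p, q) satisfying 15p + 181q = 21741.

gcd(181, 15) = 1  (181 = 12·15 + 1, 15 = 15·1).
Back-substituting, 15·(-12) + 181·(1) = 1.
Scale by 21741: one solution is (-260892, 21741). Reduce p mod 181: (110, 111).
General: p = 110 + 181t, q = 111 - 15t.
p ≥ 0 ⇒ t ≥ 0; q ≥ 0 ⇒ t ≤ 7. So t ∈ [0, 7]: 8 solutions.

8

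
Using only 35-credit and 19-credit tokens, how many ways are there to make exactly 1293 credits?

2

Need nonnegative integers with 35j + 19k = 1293.
gcd(35, 19) = 1, and 35·(6) + 19·(-11) = 1.
So (j₀, k₀) = (7758, -14223); general j = 7758 + 19t, k = -14223 - 35t.
j ≥ 0 ⇒ t ≥ -408; k ≥ 0 ⇒ t ≤ -407. That's 2 values of t.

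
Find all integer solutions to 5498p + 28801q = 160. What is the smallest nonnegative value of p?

13620

gcd(28801, 5498) = 1.
1 divides 160, so solutions exist.
By Bézout, 5498*(-3515) + 28801*(671) = 1.
Scale by 160/1 = 160: (p₀, q₀) = (-562400, 107360).
General solution: p = -562400 + 28801t, q = 107360 - 5498t for integer t.
p ≥ 0: smallest is -562400 mod 28801 = 13620 (at t = 20), with q = -2600.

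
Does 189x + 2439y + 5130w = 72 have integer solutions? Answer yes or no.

gcd(2439, 189):
  2439 = 12·189 + 171
  189 = 1·171 + 18
  171 = 9·18 + 9
  18 = 2·9
so gcd(2439, 189) = 9.
gcd(9, 5130) = 9.
9 divides 72, so integer solutions exist.

yes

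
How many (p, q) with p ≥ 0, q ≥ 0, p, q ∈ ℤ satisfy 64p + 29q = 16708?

9

gcd(64, 29) = 1  (64 = 2*29 + 6, 29 = 4*6 + 5, 6 = 1*5 + 1, 5 = 5*1).
Back-substituting, 64*(5) + 29*(-11) = 1.
Scale by 16708: one solution is (83540, -183788). Reduce p mod 29: (20, 532).
General: p = 20 + 29t, q = 532 - 64t.
p ≥ 0 ⇒ t ≥ 0; q ≥ 0 ⇒ t ≤ 8. So t ∈ [0, 8]: 9 solutions.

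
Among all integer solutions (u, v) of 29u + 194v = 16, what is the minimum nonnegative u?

34

gcd(194, 29):
  194 = 6·29 + 20
  29 = 1·20 + 9
  20 = 2·9 + 2
  9 = 4·2 + 1
  2 = 2·1
so gcd(194, 29) = 1.
1 divides 16, so solutions exist.
Back-substitute for Bézout coefficients:
  1 = 9 - 4·2
  ... = 29·(87) + 194·(-13)
Scale by 16/1 = 16: (u₀, v₀) = (1392, -208).
General solution: u = 1392 + 194t, v = -208 - 29t for integer t.
u ≥ 0: smallest is 1392 mod 194 = 34 (at t = -7), with v = -5.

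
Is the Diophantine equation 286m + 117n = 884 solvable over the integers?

gcd(286, 117) = 13  (286 = 2×117 + 52, 117 = 2×52 + 13, 52 = 4×13).
13 divides 884, so integer solutions exist.

yes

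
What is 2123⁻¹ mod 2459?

1310

gcd(2459, 2123):
  2459 = 1·2123 + 336
  2123 = 6·336 + 107
  336 = 3·107 + 15
  107 = 7·15 + 2
  15 = 7·2 + 1
  2 = 2·1
so gcd(2459, 2123) = 1.
Back-substitute for Bézout coefficients:
  1 = 15 - 7·2
  ... = 2123·(-1149) + 2459·(992)
So 2123·-1149 ≡ 1 (mod 2459), and -1149 mod 2459 = 1310.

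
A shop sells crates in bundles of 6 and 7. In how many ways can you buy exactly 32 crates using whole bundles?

Need nonnegative integers with 6j + 7k = 32.
gcd(6, 7) = 1, and 6·(-1) + 7·(1) = 1.
So (j₀, k₀) = (-32, 32); general j = -32 + 7t, k = 32 - 6t.
j ≥ 0 ⇒ t ≥ 5; k ≥ 0 ⇒ t ≤ 5. That's 1 value of t.

1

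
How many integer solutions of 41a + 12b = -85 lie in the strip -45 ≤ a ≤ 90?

11

gcd(41, 12):
  41 = 3*12 + 5
  12 = 2*5 + 2
  5 = 2*2 + 1
  2 = 2*1
so gcd(41, 12) = 1.
Back-substitute for Bézout coefficients:
  1 = 5 - 2*2
  ... = 41*(5) + 12*(-17)
Scale by -85: particular solution (-425, 1445); reduce a mod 12: (7, -31).
General solution: a = 7 + 12t, b = -31 - 41t for integer t.
-45 ≤ 7 + 12t ≤ 90 gives t ∈ [-4, 6], which is 11 values.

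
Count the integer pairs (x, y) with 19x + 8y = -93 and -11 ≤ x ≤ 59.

9

gcd(19, 8) = 1  (19 = 2*8 + 3, 8 = 2*3 + 2, 3 = 1*2 + 1, 2 = 2*1).
Back-substituting, 19*(3) + 8*(-7) = 1.
Scale by -93: particular solution (-279, 651); reduce x mod 8: (1, -14).
General solution: x = 1 + 8t, y = -14 - 19t for integer t.
-11 ≤ 1 + 8t ≤ 59 gives t ∈ [-1, 7], which is 9 values.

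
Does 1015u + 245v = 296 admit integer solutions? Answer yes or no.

no

gcd(1015, 245) = 35  (1015 = 4×245 + 35, 245 = 7×35).
35 does not divide 296 (remainder 16), so no integer solutions.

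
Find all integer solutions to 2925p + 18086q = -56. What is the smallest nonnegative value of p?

11878

gcd(18086, 2925) = 1  (18086 = 6*2925 + 536, 2925 = 5*536 + 245, 536 = 2*245 + 46, 245 = 5*46 + 15, 46 = 3*15 + 1, 15 = 15*1).
1 divides -56, so solutions exist.
Back-substituting, 2925*(-1181) + 18086*(191) = 1.
Scale by -56/1 = -56: (p₀, q₀) = (66136, -10696).
General solution: p = 66136 + 18086t, q = -10696 - 2925t for integer t.
p ≥ 0: smallest is 66136 mod 18086 = 11878 (at t = -3), with q = -1921.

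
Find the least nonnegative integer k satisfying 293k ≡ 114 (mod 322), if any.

96

gcd(322, 293) = 1  (322 = 1×293 + 29, 293 = 10×29 + 3, 29 = 9×3 + 2, 3 = 1×2 + 1, 2 = 2×1).
1 divides 114, so solutions exist.
Back-substituting, 293×(111) + 322×(-101) = 1.
So 293×(111) ≡ 1 (mod 322); multiply by 114: k ≡ 12654 (mod 322).
Smallest nonnegative: k = 12654 mod 322 = 96.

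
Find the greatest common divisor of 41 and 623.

1

gcd(623, 41):
  623 = 15×41 + 8
  41 = 5×8 + 1
  8 = 8×1
so gcd(623, 41) = 1.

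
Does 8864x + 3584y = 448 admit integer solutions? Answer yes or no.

gcd(8864, 3584):
  8864 = 2·3584 + 1696
  3584 = 2·1696 + 192
  1696 = 8·192 + 160
  192 = 1·160 + 32
  160 = 5·32
so gcd(8864, 3584) = 32.
32 divides 448, so integer solutions exist.

yes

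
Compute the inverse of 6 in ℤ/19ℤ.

gcd(19, 6) = 1  (19 = 3*6 + 1, 6 = 6*1).
Back-substituting, 6*(-3) + 19*(1) = 1.
So 6*-3 ≡ 1 (mod 19), and -3 mod 19 = 16.

16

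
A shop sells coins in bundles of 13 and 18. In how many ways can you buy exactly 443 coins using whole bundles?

Need nonnegative integers with 13j + 18k = 443.
gcd(13, 18) = 1, and 13·(7) + 18·(-5) = 1.
So (j₀, k₀) = (3101, -2215); general j = 3101 + 18t, k = -2215 - 13t.
j ≥ 0 ⇒ t ≥ -172; k ≥ 0 ⇒ t ≤ -171. That's 2 values of t.

2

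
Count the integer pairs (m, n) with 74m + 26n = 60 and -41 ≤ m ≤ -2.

gcd(74, 26) = 2  (74 = 2×26 + 22, 26 = 1×22 + 4, 22 = 5×4 + 2, 4 = 2×2).
Back-substituting, 74×(6) + 26×(-17) = 2.
Scale by 30: particular solution (180, -510); reduce m mod 13: (11, -29).
General solution: m = 11 + 13t, n = -29 - 37t for integer t.
-41 ≤ 11 + 13t ≤ -2 gives t ∈ [-4, -1], which is 4 values.

4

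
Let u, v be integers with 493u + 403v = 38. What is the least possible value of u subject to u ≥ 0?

287

gcd(493, 403):
  493 = 1·403 + 90
  403 = 4·90 + 43
  90 = 2·43 + 4
  43 = 10·4 + 3
  4 = 1·3 + 1
  3 = 3·1
so gcd(493, 403) = 1.
1 divides 38, so solutions exist.
Back-substitute for Bézout coefficients:
  1 = 4 - 1·3
  ... = 493·(103) + 403·(-126)
Scale by 38/1 = 38: (u₀, v₀) = (3914, -4788).
General solution: u = 3914 + 403t, v = -4788 - 493t for integer t.
u ≥ 0: smallest is 3914 mod 403 = 287 (at t = -9), with v = -351.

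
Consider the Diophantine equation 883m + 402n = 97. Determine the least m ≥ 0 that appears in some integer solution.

103

gcd(883, 402) = 1  (883 = 2×402 + 79, 402 = 5×79 + 7, 79 = 11×7 + 2, 7 = 3×2 + 1, 2 = 2×1).
1 divides 97, so solutions exist.
Back-substituting, 883×(-173) + 402×(380) = 1.
Scale by 97/1 = 97: (m₀, n₀) = (-16781, 36860).
General solution: m = -16781 + 402t, n = 36860 - 883t for integer t.
m ≥ 0: smallest is -16781 mod 402 = 103 (at t = 42), with n = -226.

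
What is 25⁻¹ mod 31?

5

gcd(31, 25) = 1.
By Bézout, 25×(5) + 31×(-4) = 1.
So 25×5 ≡ 1 (mod 31), and 5 mod 31 = 5.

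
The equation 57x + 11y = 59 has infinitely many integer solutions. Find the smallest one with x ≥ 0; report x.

2

gcd(57, 11):
  57 = 5*11 + 2
  11 = 5*2 + 1
  2 = 2*1
so gcd(57, 11) = 1.
1 divides 59, so solutions exist.
Back-substitute for Bézout coefficients:
  1 = 11 - 5*2
  ... = 57*(-5) + 11*(26)
Scale by 59/1 = 59: (x₀, y₀) = (-295, 1534).
General solution: x = -295 + 11t, y = 1534 - 57t for integer t.
x ≥ 0: smallest is -295 mod 11 = 2 (at t = 27), with y = -5.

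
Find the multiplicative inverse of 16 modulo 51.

gcd(51, 16) = 1  (51 = 3·16 + 3, 16 = 5·3 + 1, 3 = 3·1).
Back-substituting, 16·(16) + 51·(-5) = 1.
So 16·16 ≡ 1 (mod 51), and 16 mod 51 = 16.

16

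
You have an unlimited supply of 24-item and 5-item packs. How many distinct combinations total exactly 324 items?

Need nonnegative integers with 24j + 5k = 324.
gcd(24, 5) = 1, and 24·(-1) + 5·(5) = 1.
So (j₀, k₀) = (-324, 1620); general j = -324 + 5t, k = 1620 - 24t.
j ≥ 0 ⇒ t ≥ 65; k ≥ 0 ⇒ t ≤ 67. That's 3 values of t.

3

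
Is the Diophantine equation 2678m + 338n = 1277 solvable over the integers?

no

gcd(2678, 338) = 26  (2678 = 7·338 + 312, 338 = 1·312 + 26, 312 = 12·26).
26 does not divide 1277 (remainder 3), so no integer solutions.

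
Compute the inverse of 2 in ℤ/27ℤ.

14

gcd(27, 2) = 1  (27 = 13×2 + 1, 2 = 2×1).
Back-substituting, 2×(-13) + 27×(1) = 1.
So 2×-13 ≡ 1 (mod 27), and -13 mod 27 = 14.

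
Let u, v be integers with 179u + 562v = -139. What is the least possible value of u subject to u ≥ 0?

gcd(562, 179) = 1.
1 divides -139, so solutions exist.
By Bézout, 179×(-135) + 562×(43) = 1.
Scale by -139/1 = -139: (u₀, v₀) = (18765, -5977).
General solution: u = 18765 + 562t, v = -5977 - 179t for integer t.
u ≥ 0: smallest is 18765 mod 562 = 219 (at t = -33), with v = -70.

219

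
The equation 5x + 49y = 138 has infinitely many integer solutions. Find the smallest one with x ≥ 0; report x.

gcd(49, 5):
  49 = 9·5 + 4
  5 = 1·4 + 1
  4 = 4·1
so gcd(49, 5) = 1.
1 divides 138, so solutions exist.
Back-substitute for Bézout coefficients:
  1 = 5 - 1·4
  ... = 5·(10) + 49·(-1)
Scale by 138/1 = 138: (x₀, y₀) = (1380, -138).
General solution: x = 1380 + 49t, y = -138 - 5t for integer t.
x ≥ 0: smallest is 1380 mod 49 = 8 (at t = -28), with y = 2.

8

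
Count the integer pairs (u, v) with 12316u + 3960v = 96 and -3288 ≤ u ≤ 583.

3

gcd(12316, 3960) = 4  (12316 = 3×3960 + 436, 3960 = 9×436 + 36, 436 = 12×36 + 4, 36 = 9×4).
Back-substituting, 12316×(109) + 3960×(-339) = 4.
Scale by 24: particular solution (2616, -8136); reduce u mod 990: (636, -1978).
General solution: u = 636 + 990t, v = -1978 - 3079t for integer t.
-3288 ≤ 636 + 990t ≤ 583 gives t ∈ [-3, -1], which is 3 values.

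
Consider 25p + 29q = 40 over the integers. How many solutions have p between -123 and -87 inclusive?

gcd(29, 25):
  29 = 1·25 + 4
  25 = 6·4 + 1
  4 = 4·1
so gcd(29, 25) = 1.
Back-substitute for Bézout coefficients:
  1 = 25 - 6·4
  ... = 25·(7) + 29·(-6)
Scale by 40: particular solution (280, -240); reduce p mod 29: (19, -15).
General solution: p = 19 + 29t, q = -15 - 25t for integer t.
-123 ≤ 19 + 29t ≤ -87 gives t ∈ [-4, -4], which is 1 value.

1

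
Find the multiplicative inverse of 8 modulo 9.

gcd(9, 8):
  9 = 1*8 + 1
  8 = 8*1
so gcd(9, 8) = 1.
Back-substitute for Bézout coefficients:
  1 = 9 - 1*8
  ... = 8*(-1) + 9*(1)
So 8*-1 ≡ 1 (mod 9), and -1 mod 9 = 8.

8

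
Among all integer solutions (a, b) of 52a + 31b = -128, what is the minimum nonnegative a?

gcd(52, 31):
  52 = 1·31 + 21
  31 = 1·21 + 10
  21 = 2·10 + 1
  10 = 10·1
so gcd(52, 31) = 1.
1 divides -128, so solutions exist.
Back-substitute for Bézout coefficients:
  1 = 21 - 2·10
  ... = 52·(3) + 31·(-5)
Scale by -128/1 = -128: (a₀, b₀) = (-384, 640).
General solution: a = -384 + 31t, b = 640 - 52t for integer t.
a ≥ 0: smallest is -384 mod 31 = 19 (at t = 13), with b = -36.

19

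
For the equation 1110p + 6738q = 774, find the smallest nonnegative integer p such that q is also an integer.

gcd(6738, 1110) = 6.
6 divides 774, so solutions exist.
By Bézout, 1110·(-346) + 6738·(57) = 6.
Scale by 774/6 = 129: (p₀, q₀) = (-44634, 7353).
General solution: p = -44634 + 1123t, q = 7353 - 185t for integer t.
p ≥ 0: smallest is -44634 mod 1123 = 286 (at t = 40), with q = -47.

286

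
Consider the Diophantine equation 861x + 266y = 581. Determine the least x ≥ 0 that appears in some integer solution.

gcd(861, 266) = 7.
7 divides 581, so solutions exist.
By Bézout, 861×(17) + 266×(-55) = 7.
Scale by 581/7 = 83: (x₀, y₀) = (1411, -4565).
General solution: x = 1411 + 38t, y = -4565 - 123t for integer t.
x ≥ 0: smallest is 1411 mod 38 = 5 (at t = -37), with y = -14.

5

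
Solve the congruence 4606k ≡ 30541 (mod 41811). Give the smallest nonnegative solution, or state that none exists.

2158

gcd(41811, 4606) = 7  (41811 = 9×4606 + 357, 4606 = 12×357 + 322, 357 = 1×322 + 35, 322 = 9×35 + 7, 35 = 5×7).
7 divides 30541, so solutions exist.
Back-substituting, 4606×(1171) + 41811×(-129) = 7.
So 4606×(1171) ≡ 7 (mod 41811); multiply by 4363: k ≡ 5109073 (mod 5973).
Smallest nonnegative: k = 5109073 mod 5973 = 2158.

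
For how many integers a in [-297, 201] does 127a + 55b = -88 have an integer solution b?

gcd(127, 55) = 1.
By Bézout, 127*(13) + 55*(-30) = 1.
Particular solution: (11, -27).
General solution: a = 11 + 55t, b = -27 - 127t for integer t.
-297 ≤ 11 + 55t ≤ 201 gives t ∈ [-5, 3], which is 9 values.

9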